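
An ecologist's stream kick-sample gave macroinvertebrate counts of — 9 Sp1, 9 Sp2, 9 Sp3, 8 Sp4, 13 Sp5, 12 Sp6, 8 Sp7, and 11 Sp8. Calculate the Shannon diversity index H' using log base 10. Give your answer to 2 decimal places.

Total N = 9+9+9+8+13+12+8+11 = 79, so the proportions are 0.1139, 0.1139, 0.1139, 0.1013, 0.1646, 0.1519, 0.1013, 0.1392 (working shown to 4 dp, full precision carried).
Each pᵢ log₁₀ pᵢ term: 0.1139×(-0.9434)=-0.1075, 0.1139×(-0.9434)=-0.1075, 0.1139×(-0.9434)=-0.1075, 0.1013×(-0.9945)=-0.1007, 0.1646×(-0.7837)=-0.1290, 0.1519×(-0.8184)=-0.1243, 0.1013×(-0.9945)=-0.1007, 0.1392×(-0.8562)=-0.1192.
Sum = -0.8964, so H' = 0.90.

0.90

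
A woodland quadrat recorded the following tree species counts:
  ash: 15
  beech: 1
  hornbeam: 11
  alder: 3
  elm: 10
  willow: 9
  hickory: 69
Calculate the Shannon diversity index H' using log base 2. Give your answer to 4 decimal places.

Total N = 15+1+11+3+10+9+69 = 118, so the proportions are 0.127119, 0.008475, 0.09322, 0.025424, 0.084746, 0.076271, 0.584746 (working shown to 6 dp, full precision carried).
Each pᵢ log₂ pᵢ term: 0.127119×(-2.975752)=-0.378274, 0.008475×(-6.882643)=-0.058327, 0.09322×(-3.423211)=-0.319113, 0.025424×(-5.297681)=-0.134687, 0.084746×(-3.560715)=-0.301756, 0.076271×(-3.712718)=-0.283173, 0.584746×(-0.774119)=-0.452663.
Sum = -1.927992, so H' = 1.9280.

1.9280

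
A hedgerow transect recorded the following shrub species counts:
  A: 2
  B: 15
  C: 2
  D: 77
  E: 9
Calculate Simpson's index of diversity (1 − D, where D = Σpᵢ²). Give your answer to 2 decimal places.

Total N = 2+15+2+77+9 = 105, so the proportions are 0.019, 0.1429, 0.019, 0.7333, 0.0857 (working shown to 4 dp, full precision carried).
D = 0.019² + 0.1429² + 0.019² + 0.7333² + 0.0857² = 0.0004 + 0.0204 + 0.0004 + 0.5378 + 0.0073 = 0.5663.
So 1 − D = 0.4337, i.e. 0.43 to 2 decimal places.

0.43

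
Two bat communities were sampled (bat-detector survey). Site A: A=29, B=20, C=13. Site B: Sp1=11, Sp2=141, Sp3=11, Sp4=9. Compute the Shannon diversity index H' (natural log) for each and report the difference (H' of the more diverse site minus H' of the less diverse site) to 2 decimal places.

Site A: N=62, proportions 0.4677, 0.3226, 0.2097, giving H' = 1.0479 (working shown to 4 dp, full precision carried).
Site B: N=172, proportions 0.064, 0.8198, 0.064, 0.0523, giving H' = 0.6690.
Difference = |1.0479 − 0.6690| = 0.3789, i.e. 0.38 to 2 decimal places.

0.38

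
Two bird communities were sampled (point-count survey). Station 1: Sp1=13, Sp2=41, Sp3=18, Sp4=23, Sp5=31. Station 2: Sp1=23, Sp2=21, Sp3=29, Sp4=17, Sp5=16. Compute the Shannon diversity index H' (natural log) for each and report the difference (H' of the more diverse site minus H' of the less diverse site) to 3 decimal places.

Station 1: N=126, proportions 0.10317, 0.3254, 0.14286, 0.18254, 0.24603, giving H' = 1.53313 (working shown to 5 dp, full precision carried).
Station 2: N=106, proportions 0.21698, 0.19811, 0.27358, 0.16038, 0.15094, giving H' = 1.58581.
Difference = |1.53313 − 1.58581| = 0.05268, i.e. 0.053 to 3 decimal places.

0.053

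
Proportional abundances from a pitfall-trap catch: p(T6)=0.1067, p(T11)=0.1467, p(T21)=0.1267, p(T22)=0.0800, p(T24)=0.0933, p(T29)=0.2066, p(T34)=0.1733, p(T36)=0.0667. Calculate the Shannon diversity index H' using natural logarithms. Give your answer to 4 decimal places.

Each pᵢ ln pᵢ term (working shown to 6 dp, full precision carried): 0.1067×(-2.237734)=-0.238766, 0.1467×(-1.919366)=-0.281571, 0.1267×(-2.065933)=-0.261754, 0.08×(-2.525729)=-0.202058, 0.0933×(-2.371935)=-0.221302, 0.2066×(-1.576971)=-0.325802, 0.1733×(-1.752731)=-0.303748, 0.0667×(-2.707550)=-0.180594.
Sum = -2.015595, so H' = 2.0156.

2.0156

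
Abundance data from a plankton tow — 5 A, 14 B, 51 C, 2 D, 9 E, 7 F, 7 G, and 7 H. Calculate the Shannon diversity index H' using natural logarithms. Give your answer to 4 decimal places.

Total N = 5+14+51+2+9+7+7+7 = 102, so the proportions are 0.04901961, 0.1372549, 0.5, 0.01960784, 0.08823529, 0.06862745, 0.06862745, 0.06862745 (working shown to 8 dp, full precision carried).
Each pᵢ ln pᵢ term: 0.04901961×(-3.01553490)=-0.14782034, 0.1372549×(-1.98591548)=-0.27257664, 0.5×(-0.69314718)=-0.34657359, 0.01960784×(-3.93182563)=-0.07709462, 0.08823529×(-2.42774824)=-0.21421308, 0.06862745×(-2.67906266)=-0.18385724, 0.06862745×(-2.67906266)=-0.18385724, 0.06862745×(-2.67906266)=-0.18385724.
Sum = -1.60984999, so H' = 1.6098.

1.6098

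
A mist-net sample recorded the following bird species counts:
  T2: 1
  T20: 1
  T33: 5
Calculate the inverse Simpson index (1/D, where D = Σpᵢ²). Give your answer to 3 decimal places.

Total N = 1+1+5 = 7, so the proportions are 0.142857, 0.142857, 0.714286 (working shown to 6 dp, full precision carried).
D = 0.142857² + 0.142857² + 0.714286² = 0.020408 + 0.020408 + 0.510204 = 0.551020.
So 1/D = 1.81481, i.e. 1.815 to 3 decimal places.

1.815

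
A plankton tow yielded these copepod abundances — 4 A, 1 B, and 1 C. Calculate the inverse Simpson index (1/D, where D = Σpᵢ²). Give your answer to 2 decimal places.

2.00

Total N = 4+1+1 = 6, so the proportions are 0.66667, 0.16667, 0.16667 (working shown to 5 dp, full precision carried).
D = 0.66667² + 0.16667² + 0.16667² = 0.44444 + 0.02778 + 0.02778 = 0.50000.
So 1/D = 2.0000, i.e. 2.00 to 2 decimal places.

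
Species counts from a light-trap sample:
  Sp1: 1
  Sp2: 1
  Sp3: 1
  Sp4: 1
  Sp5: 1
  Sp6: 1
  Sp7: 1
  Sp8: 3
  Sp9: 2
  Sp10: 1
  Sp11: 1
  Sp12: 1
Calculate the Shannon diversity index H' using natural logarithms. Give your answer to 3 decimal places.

2.396

Total N = 1+1+1+1+1+1+1+3+2+1+1+1 = 15, so the proportions are 0.06667, 0.06667, 0.06667, 0.06667, 0.06667, 0.06667, 0.06667, 0.2, 0.13333, 0.06667, 0.06667, 0.06667 (working shown to 5 dp, full precision carried).
Each pᵢ ln pᵢ term: 0.06667×(-2.70805)=-0.18054, 0.06667×(-2.70805)=-0.18054, 0.06667×(-2.70805)=-0.18054, 0.06667×(-2.70805)=-0.18054, 0.06667×(-2.70805)=-0.18054, 0.06667×(-2.70805)=-0.18054, 0.06667×(-2.70805)=-0.18054, 0.2×(-1.60944)=-0.32189, 0.13333×(-2.01490)=-0.26865, 0.06667×(-2.70805)=-0.18054, 0.06667×(-2.70805)=-0.18054, 0.06667×(-2.70805)=-0.18054.
Sum = -2.39591, so H' = 2.396.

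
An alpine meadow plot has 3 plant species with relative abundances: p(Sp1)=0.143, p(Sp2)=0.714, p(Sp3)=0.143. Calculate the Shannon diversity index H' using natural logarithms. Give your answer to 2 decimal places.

Each pᵢ ln pᵢ term (working shown to 4 dp, full precision carried): 0.143×(-1.9449)=-0.2781, 0.714×(-0.3369)=-0.2405, 0.143×(-1.9449)=-0.2781.
Sum = -0.7968, so H' = 0.80.

0.80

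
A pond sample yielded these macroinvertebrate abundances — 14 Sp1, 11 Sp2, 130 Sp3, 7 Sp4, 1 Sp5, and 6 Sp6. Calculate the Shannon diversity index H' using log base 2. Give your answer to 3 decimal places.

1.250

Total N = 14+11+130+7+1+6 = 169, so the proportions are 0.08284, 0.06509, 0.76923, 0.04142, 0.00592, 0.0355 (working shown to 5 dp, full precision carried).
Each pᵢ log₂ pᵢ term: 0.08284×(-3.59352)=-0.29769, 0.06509×(-3.94145)=-0.25654, 0.76923×(-0.37851)=-0.29116, 0.04142×(-4.59352)=-0.19026, 0.00592×(-7.40088)=-0.04379, 0.0355×(-4.81592)=-0.17098.
Sum = -1.25043, so H' = 1.250.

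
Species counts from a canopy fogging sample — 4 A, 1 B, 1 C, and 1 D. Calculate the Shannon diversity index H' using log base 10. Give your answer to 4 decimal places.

0.5011

Total N = 4+1+1+1 = 7, so the proportions are 0.571429, 0.142857, 0.142857, 0.142857 (working shown to 6 dp, full precision carried).
Each pᵢ log₁₀ pᵢ term: 0.571429×(-0.243038)=-0.138879, 0.142857×(-0.845098)=-0.120728, 0.142857×(-0.845098)=-0.120728, 0.142857×(-0.845098)=-0.120728.
Sum = -0.501064, so H' = 0.5011.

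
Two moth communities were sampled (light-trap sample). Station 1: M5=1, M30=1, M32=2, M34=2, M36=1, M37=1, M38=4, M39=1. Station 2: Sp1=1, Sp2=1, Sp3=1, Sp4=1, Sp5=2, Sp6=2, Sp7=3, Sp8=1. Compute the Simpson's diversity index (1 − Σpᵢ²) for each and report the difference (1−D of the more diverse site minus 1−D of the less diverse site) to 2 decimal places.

Station 1: N=13, proportions 0.0769, 0.0769, 0.1538, 0.1538, 0.0769, 0.0769, 0.3077, 0.0769, giving 1−D = 0.8284 (working shown to 4 dp, full precision carried).
Station 2: N=12, proportions 0.0833, 0.0833, 0.0833, 0.0833, 0.1667, 0.1667, 0.25, 0.0833, giving 1−D = 0.8472.
Difference = |0.8284 − 0.8472| = 0.0188, i.e. 0.02 to 2 decimal places.

0.02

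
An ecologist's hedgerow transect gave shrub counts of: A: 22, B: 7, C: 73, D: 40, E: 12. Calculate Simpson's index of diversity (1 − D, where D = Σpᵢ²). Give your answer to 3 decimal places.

0.679

Total N = 22+7+73+40+12 = 154, so the proportions are 0.14286, 0.04545, 0.47403, 0.25974, 0.07792 (working shown to 5 dp, full precision carried).
D = 0.14286² + 0.04545² + 0.47403² + 0.25974² + 0.07792² = 0.02041 + 0.00207 + 0.22470 + 0.06747 + 0.00607 = 0.32071.
So 1 − D = 0.67929, i.e. 0.679 to 3 decimal places.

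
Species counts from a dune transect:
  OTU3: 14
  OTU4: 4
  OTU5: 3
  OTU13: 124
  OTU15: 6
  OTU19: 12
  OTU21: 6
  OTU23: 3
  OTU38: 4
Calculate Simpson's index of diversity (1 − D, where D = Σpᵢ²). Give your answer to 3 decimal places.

Total N = 14+4+3+124+6+12+6+3+4 = 176, so the proportions are 0.07955, 0.02273, 0.01705, 0.70455, 0.03409, 0.06818, 0.03409, 0.01705, 0.02273 (working shown to 5 dp, full precision carried).
D = 0.07955² + 0.02273² + 0.01705² + 0.70455² + 0.03409² + 0.06818² + 0.03409² + 0.01705² + 0.02273² = 0.00633 + 0.00052 + 0.00029 + 0.49638 + 0.00116 + 0.00465 + 0.00116 + 0.00029 + 0.00052 = 0.51130.
So 1 − D = 0.48870, i.e. 0.489 to 3 decimal places.

0.489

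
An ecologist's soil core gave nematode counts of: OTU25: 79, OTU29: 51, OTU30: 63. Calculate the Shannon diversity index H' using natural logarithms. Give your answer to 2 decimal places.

1.08

Total N = 79+51+63 = 193, so the proportions are 0.4093, 0.2642, 0.3264 (working shown to 4 dp, full precision carried).
Each pᵢ ln pᵢ term: 0.4093×(-0.8932)=-0.3656, 0.2642×(-1.3309)=-0.3517, 0.3264×(-1.1196)=-0.3655.
Sum = -1.0828, so H' = 1.08.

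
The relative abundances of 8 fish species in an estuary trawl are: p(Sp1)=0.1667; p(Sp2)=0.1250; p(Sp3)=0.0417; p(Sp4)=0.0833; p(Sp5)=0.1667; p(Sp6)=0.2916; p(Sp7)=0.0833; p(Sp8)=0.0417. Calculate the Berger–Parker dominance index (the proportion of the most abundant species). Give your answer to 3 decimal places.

0.292

The largest proportion is 0.2916, i.e. d = 0.292 to 3 decimal places.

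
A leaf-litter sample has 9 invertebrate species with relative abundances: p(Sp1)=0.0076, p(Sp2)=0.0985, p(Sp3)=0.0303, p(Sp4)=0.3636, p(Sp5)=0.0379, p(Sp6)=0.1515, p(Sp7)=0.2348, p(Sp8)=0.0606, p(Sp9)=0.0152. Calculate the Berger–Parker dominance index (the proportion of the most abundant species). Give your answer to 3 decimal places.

The largest proportion is 0.3636, i.e. d = 0.364 to 3 decimal places.

0.364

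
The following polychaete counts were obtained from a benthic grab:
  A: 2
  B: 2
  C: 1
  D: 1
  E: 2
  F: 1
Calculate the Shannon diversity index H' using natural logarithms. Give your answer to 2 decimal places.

Total N = 2+2+1+1+2+1 = 9, so the proportions are 0.22222, 0.22222, 0.11111, 0.11111, 0.22222, 0.11111 (working shown to 5 dp, full precision carried).
Each pᵢ ln pᵢ term: 0.22222×(-1.50408)=-0.33424, 0.22222×(-1.50408)=-0.33424, 0.11111×(-2.19722)=-0.24414, 0.11111×(-2.19722)=-0.24414, 0.22222×(-1.50408)=-0.33424, 0.11111×(-2.19722)=-0.24414.
Sum = -1.73513, so H' = 1.74.

1.74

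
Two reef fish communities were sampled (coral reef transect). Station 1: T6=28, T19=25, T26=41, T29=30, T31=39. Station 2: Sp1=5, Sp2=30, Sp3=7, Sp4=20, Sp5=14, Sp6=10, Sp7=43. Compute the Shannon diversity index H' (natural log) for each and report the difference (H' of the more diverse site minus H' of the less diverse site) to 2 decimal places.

0.13

Station 1: N=163, proportions 0.17178, 0.15337, 0.25153, 0.18405, 0.23926, giving H' = 1.59102 (working shown to 5 dp, full precision carried).
Station 2: N=129, proportions 0.03876, 0.23256, 0.05426, 0.15504, 0.10853, 0.07752, 0.33333, giving H' = 1.71777.
Difference = |1.59102 − 1.71777| = 0.12675, i.e. 0.13 to 2 decimal places.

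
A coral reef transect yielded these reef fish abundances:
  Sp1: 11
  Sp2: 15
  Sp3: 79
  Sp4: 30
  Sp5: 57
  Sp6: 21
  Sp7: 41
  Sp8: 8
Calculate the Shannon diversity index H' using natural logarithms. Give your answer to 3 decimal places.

1.837

Total N = 11+15+79+30+57+21+41+8 = 262, so the proportions are 0.04198, 0.05725, 0.30153, 0.1145, 0.21756, 0.08015, 0.15649, 0.03053 (working shown to 5 dp, full precision carried).
Each pᵢ ln pᵢ term: 0.04198×(-3.17045)=-0.13311, 0.05725×(-2.86029)=-0.16376, 0.30153×(-1.19890)=-0.36150, 0.1145×(-2.16715)=-0.24815, 0.21756×(-1.52529)=-0.33184, 0.08015×(-2.52382)=-0.20229, 0.15649×(-1.85477)=-0.29025, 0.03053×(-3.48890)=-0.10653.
Sum = -1.83743, so H' = 1.837.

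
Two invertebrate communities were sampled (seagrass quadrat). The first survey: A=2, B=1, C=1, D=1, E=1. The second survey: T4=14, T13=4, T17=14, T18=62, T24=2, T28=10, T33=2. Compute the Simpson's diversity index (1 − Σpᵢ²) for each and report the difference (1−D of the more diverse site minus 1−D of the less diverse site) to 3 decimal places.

0.152

The first survey: N=6, proportions 0.33333, 0.16667, 0.16667, 0.16667, 0.16667, giving 1−D = 0.77778 (working shown to 5 dp, full precision carried).
The second survey: N=108, proportions 0.12963, 0.03704, 0.12963, 0.57407, 0.01852, 0.09259, 0.01852, giving 1−D = 0.62620.
Difference = |0.77778 − 0.62620| = 0.15158, i.e. 0.152 to 3 decimal places.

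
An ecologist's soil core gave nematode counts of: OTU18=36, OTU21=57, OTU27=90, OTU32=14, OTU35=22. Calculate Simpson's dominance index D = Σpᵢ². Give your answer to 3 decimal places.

0.278

Total N = 36+57+90+14+22 = 219, so the proportions are 0.16438, 0.26027, 0.41096, 0.06393, 0.10046 (working shown to 5 dp, full precision carried).
D = 0.16438² + 0.26027² + 0.41096² + 0.06393² + 0.10046² = 0.02702 + 0.06774 + 0.16889 + 0.00409 + 0.01009 = 0.27783.
To 3 decimal places, D = 0.278.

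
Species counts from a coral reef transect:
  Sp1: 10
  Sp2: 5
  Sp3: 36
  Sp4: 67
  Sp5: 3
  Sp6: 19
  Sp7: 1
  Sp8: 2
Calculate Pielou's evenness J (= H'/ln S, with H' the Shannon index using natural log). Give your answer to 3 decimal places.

Total N = 10+5+36+67+3+19+1+2 = 143, so the proportions are 0.06993, 0.03497, 0.25175, 0.46853, 0.02098, 0.13287, 0.00699, 0.01399 (working shown to 5 dp, full precision carried).
H' = −Σ pᵢ ln pᵢ = −((-0.18603) + (-0.11725) + (-0.34724) + (-0.35522) + (-0.08107) + (-0.26818) + (-0.03471) + (-0.05972)) = 1.44941.
With S = 8 species, ln S = 2.07944, so J = 1.44941/2.07944 = 0.69702, i.e. 0.697 to 3 decimal places.

0.697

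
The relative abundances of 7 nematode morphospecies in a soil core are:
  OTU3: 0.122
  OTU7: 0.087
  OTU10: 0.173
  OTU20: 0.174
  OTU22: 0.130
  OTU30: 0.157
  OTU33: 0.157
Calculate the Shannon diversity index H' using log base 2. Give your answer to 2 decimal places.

Each pᵢ log₂ pᵢ term (working shown to 4 dp, full precision carried): 0.122×(-3.0350)=-0.3703, 0.087×(-3.5228)=-0.3065, 0.173×(-2.5312)=-0.4379, 0.174×(-2.5228)=-0.4390, 0.13×(-2.9434)=-0.3826, 0.157×(-2.6712)=-0.4194, 0.157×(-2.6712)=-0.4194.
Sum = -2.7750, so H' = 2.78.

2.78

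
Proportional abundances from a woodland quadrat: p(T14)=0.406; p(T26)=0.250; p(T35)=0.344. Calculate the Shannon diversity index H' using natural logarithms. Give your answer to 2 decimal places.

Each pᵢ ln pᵢ term (working shown to 4 dp, full precision carried): 0.406×(-0.9014)=-0.3660, 0.25×(-1.3863)=-0.3466, 0.344×(-1.0671)=-0.3671.
Sum = -1.0796, so H' = 1.08.

1.08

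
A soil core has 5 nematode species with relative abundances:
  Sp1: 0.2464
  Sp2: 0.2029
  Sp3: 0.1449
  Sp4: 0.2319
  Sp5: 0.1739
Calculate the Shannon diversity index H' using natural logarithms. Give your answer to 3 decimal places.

1.592

Each pᵢ ln pᵢ term (working shown to 5 dp, full precision carried): 0.2464×(-1.40080)=-0.34516, 0.2029×(-1.59504)=-0.32363, 0.1449×(-1.93171)=-0.27990, 0.2319×(-1.46145)=-0.33891, 0.1739×(-1.74927)=-0.30420.
Sum = -1.59180, so H' = 1.592.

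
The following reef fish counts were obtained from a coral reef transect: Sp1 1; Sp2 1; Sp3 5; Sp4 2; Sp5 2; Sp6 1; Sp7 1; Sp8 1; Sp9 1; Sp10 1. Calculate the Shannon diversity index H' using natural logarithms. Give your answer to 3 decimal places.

Total N = 1+1+5+2+2+1+1+1+1+1 = 16, so the proportions are 0.0625, 0.0625, 0.3125, 0.125, 0.125, 0.0625, 0.0625, 0.0625, 0.0625, 0.0625 (working shown to 5 dp, full precision carried).
Each pᵢ ln pᵢ term: 0.0625×(-2.77259)=-0.17329, 0.0625×(-2.77259)=-0.17329, 0.3125×(-1.16315)=-0.36348, 0.125×(-2.07944)=-0.25993, 0.125×(-2.07944)=-0.25993, 0.0625×(-2.77259)=-0.17329, 0.0625×(-2.77259)=-0.17329, 0.0625×(-2.77259)=-0.17329, 0.0625×(-2.77259)=-0.17329, 0.0625×(-2.77259)=-0.17329.
Sum = -2.09635, so H' = 2.096.

2.096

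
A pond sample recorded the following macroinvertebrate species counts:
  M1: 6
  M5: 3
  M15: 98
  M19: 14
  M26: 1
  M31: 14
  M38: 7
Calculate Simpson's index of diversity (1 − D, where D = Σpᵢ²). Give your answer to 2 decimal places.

0.51

Total N = 6+3+98+14+1+14+7 = 143, so the proportions are 0.042, 0.021, 0.6853, 0.0979, 0.007, 0.0979, 0.049 (working shown to 4 dp, full precision carried).
D = 0.042² + 0.021² + 0.6853² + 0.0979² + 0.007² + 0.0979² + 0.049² = 0.0018 + 0.0004 + 0.4697 + 0.0096 + 0.0000 + 0.0096 + 0.0024 = 0.4935.
So 1 − D = 0.5065, i.e. 0.51 to 2 decimal places.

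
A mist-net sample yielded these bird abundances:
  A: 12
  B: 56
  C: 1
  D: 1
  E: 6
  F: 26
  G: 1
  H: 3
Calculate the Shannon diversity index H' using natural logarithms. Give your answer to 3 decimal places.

Total N = 12+56+1+1+6+26+1+3 = 106, so the proportions are 0.11321, 0.5283, 0.00943, 0.00943, 0.0566, 0.24528, 0.00943, 0.0283 (working shown to 5 dp, full precision carried).
Each pᵢ ln pᵢ term: 0.11321×(-2.17853)=-0.24663, 0.5283×(-0.63809)=-0.33710, 0.00943×(-4.66344)=-0.04399, 0.00943×(-4.66344)=-0.04399, 0.0566×(-2.87168)=-0.16255, 0.24528×(-1.40534)=-0.34471, 0.00943×(-4.66344)=-0.04399, 0.0283×(-3.56483)=-0.10089.
Sum = -1.32386, so H' = 1.324.

1.324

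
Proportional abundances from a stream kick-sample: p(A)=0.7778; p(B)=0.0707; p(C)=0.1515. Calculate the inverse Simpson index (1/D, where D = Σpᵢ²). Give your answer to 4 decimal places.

1.5800

D = 0.7778² + 0.0707² + 0.1515² = 0.6049728 + 0.0049985 + 0.0229523 = 0.6329236 (working shown to 7 dp, full precision carried).
So 1/D = 1.579970, i.e. 1.5800 to 4 decimal places.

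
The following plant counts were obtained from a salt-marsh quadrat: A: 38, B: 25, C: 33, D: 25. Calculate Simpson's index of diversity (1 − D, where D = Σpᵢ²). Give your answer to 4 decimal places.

Total N = 38+25+33+25 = 121, so the proportions are 0.31405, 0.206612, 0.272727, 0.206612 (working shown to 6 dp, full precision carried).
D = 0.31405² + 0.206612² + 0.272727² + 0.206612² = 0.098627 + 0.042688 + 0.074380 + 0.042688 = 0.258384.
So 1 − D = 0.741616, i.e. 0.7416 to 4 decimal places.

0.7416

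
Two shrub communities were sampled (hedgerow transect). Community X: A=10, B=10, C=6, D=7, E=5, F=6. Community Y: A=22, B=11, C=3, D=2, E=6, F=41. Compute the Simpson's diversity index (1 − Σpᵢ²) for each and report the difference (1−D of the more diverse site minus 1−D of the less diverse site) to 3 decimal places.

0.144

Community X: N=44, proportions 0.22727, 0.22727, 0.13636, 0.15909, 0.11364, 0.13636, giving 1−D = 0.82128 (working shown to 5 dp, full precision carried).
Community Y: N=85, proportions 0.25882, 0.12941, 0.03529, 0.02353, 0.07059, 0.48235, giving 1−D = 0.67682.
Difference = |0.82128 − 0.67682| = 0.14446, i.e. 0.144 to 3 decimal places.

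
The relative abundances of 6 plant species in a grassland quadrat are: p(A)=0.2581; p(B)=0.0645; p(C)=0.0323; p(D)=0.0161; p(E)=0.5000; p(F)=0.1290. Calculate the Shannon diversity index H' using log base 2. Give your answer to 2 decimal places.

Each pᵢ log₂ pᵢ term (working shown to 4 dp, full precision carried): 0.2581×(-1.9540)=-0.5043, 0.0645×(-3.9546)=-0.2551, 0.0323×(-4.9523)=-0.1600, 0.0161×(-5.9568)=-0.0959, 0.5×(-1.0000)=-0.5000, 0.129×(-2.9546)=-0.3811.
Sum = -1.8964, so H' = 1.90.

1.90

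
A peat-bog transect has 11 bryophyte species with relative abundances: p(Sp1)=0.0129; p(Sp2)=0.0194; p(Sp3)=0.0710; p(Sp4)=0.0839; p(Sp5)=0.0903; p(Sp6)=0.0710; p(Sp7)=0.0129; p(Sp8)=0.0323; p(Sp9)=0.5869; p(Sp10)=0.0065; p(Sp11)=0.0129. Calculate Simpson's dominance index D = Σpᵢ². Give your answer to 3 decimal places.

0.372

D = 0.0129² + 0.0194² + 0.071² + 0.0839² + 0.0903² + 0.071² + 0.0129² + 0.0323² + 0.5869² + 0.0065² + 0.0129² = 0.00017 + 0.00038 + 0.00504 + 0.00704 + 0.00815 + 0.00504 + 0.00017 + 0.00104 + 0.34445 + 0.00004 + 0.00017 = 0.37169 (working shown to 5 dp, full precision carried).
To 3 decimal places, D = 0.372.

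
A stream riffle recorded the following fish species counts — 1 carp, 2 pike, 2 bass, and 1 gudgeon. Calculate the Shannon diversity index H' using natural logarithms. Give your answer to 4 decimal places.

Total N = 1+2+2+1 = 6, so the proportions are 0.166667, 0.333333, 0.333333, 0.166667 (working shown to 6 dp, full precision carried).
Each pᵢ ln pᵢ term: 0.166667×(-1.791759)=-0.298627, 0.333333×(-1.098612)=-0.366204, 0.333333×(-1.098612)=-0.366204, 0.166667×(-1.791759)=-0.298627.
Sum = -1.329661, so H' = 1.3297.

1.3297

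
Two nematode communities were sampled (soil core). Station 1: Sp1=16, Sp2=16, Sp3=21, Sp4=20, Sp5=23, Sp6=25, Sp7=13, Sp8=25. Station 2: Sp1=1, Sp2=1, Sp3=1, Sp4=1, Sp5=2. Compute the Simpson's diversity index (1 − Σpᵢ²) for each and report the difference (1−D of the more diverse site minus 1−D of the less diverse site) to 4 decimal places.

0.0916

Station 1: N=159, proportions 0.1006289308, 0.1006289308, 0.1320754717, 0.1257861635, 0.1446540881, 0.1572327044, 0.0817610063, 0.1572327044, giving 1−D = 0.8694276334 (working shown to 10 dp, full precision carried).
Station 2: N=6, proportions 0.1666666667, 0.1666666667, 0.1666666667, 0.1666666667, 0.3333333333, giving 1−D = 0.7777777778.
Difference = |0.8694276334 − 0.7777777778| = 0.0916498556, i.e. 0.0916 to 4 decimal places.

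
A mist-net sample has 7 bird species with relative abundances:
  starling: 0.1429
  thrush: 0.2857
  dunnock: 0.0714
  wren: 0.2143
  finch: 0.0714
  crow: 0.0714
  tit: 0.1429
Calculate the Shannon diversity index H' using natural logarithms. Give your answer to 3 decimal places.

1.809

Each pᵢ ln pᵢ term (working shown to 5 dp, full precision carried): 0.1429×(-1.94561)=-0.27803, 0.2857×(-1.25281)=-0.35793, 0.0714×(-2.63946)=-0.18846, 0.2143×(-1.54038)=-0.33010, 0.0714×(-2.63946)=-0.18846, 0.0714×(-2.63946)=-0.18846, 0.1429×(-1.94561)=-0.27803.
Sum = -1.80946, so H' = 1.809.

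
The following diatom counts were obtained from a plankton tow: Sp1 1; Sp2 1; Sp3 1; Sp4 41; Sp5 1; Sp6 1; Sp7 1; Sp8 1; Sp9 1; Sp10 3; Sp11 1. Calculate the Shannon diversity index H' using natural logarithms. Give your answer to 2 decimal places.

Total N = 1+1+1+41+1+1+1+1+1+3+1 = 53, so the proportions are 0.0189, 0.0189, 0.0189, 0.7736, 0.0189, 0.0189, 0.0189, 0.0189, 0.0189, 0.0566, 0.0189 (working shown to 4 dp, full precision carried).
Each pᵢ ln pᵢ term: 0.0189×(-3.9703)=-0.0749, 0.0189×(-3.9703)=-0.0749, 0.0189×(-3.9703)=-0.0749, 0.7736×(-0.2567)=-0.1986, 0.0189×(-3.9703)=-0.0749, 0.0189×(-3.9703)=-0.0749, 0.0189×(-3.9703)=-0.0749, 0.0189×(-3.9703)=-0.0749, 0.0189×(-3.9703)=-0.0749, 0.0566×(-2.8717)=-0.1625, 0.0189×(-3.9703)=-0.0749.
Sum = -1.0353, so H' = 1.04.

1.04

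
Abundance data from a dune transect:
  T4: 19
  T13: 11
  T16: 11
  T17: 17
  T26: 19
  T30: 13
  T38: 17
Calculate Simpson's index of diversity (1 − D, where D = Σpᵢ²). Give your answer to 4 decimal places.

0.8506

Total N = 19+11+11+17+19+13+17 = 107, so the proportions are 0.17757, 0.102804, 0.102804, 0.158879, 0.17757, 0.121495, 0.158879 (working shown to 6 dp, full precision carried).
D = 0.17757² + 0.102804² + 0.102804² + 0.158879² + 0.17757² + 0.121495² + 0.158879² = 0.031531 + 0.010569 + 0.010569 + 0.025242 + 0.031531 + 0.014761 + 0.025242 = 0.149445.
So 1 − D = 0.850555, i.e. 0.8506 to 4 decimal places.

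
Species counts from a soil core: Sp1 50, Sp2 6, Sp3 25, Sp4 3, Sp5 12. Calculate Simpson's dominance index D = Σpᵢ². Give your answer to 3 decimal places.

0.360

Total N = 50+6+25+3+12 = 96, so the proportions are 0.52083, 0.0625, 0.26042, 0.03125, 0.125 (working shown to 5 dp, full precision carried).
D = 0.52083² + 0.0625² + 0.26042² + 0.03125² + 0.125² = 0.27127 + 0.00391 + 0.06782 + 0.00098 + 0.01562 = 0.35959.
To 3 decimal places, D = 0.360.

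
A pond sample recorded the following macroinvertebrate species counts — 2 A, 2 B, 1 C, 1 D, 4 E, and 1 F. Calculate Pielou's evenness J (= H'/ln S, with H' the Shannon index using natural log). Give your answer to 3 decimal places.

0.916

Total N = 2+2+1+1+4+1 = 11, so the proportions are 0.18182, 0.18182, 0.09091, 0.09091, 0.36364, 0.09091 (working shown to 5 dp, full precision carried).
H' = −Σ pᵢ ln pᵢ = −((-0.30995) + (-0.30995) + (-0.21799) + (-0.21799) + (-0.36785) + (-0.21799)) = 1.64173.
With S = 6 species, ln S = 1.79176, so J = 1.64173/1.79176 = 0.91627, i.e. 0.916 to 3 decimal places.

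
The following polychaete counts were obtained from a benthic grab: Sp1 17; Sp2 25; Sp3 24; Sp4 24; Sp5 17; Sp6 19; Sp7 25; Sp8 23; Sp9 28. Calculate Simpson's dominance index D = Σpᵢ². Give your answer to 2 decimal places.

Total N = 17+25+24+24+17+19+25+23+28 = 202, so the proportions are 0.0842, 0.1238, 0.1188, 0.1188, 0.0842, 0.0941, 0.1238, 0.1139, 0.1386 (working shown to 4 dp, full precision carried).
D = 0.0842² + 0.1238² + 0.1188² + 0.1188² + 0.0842² + 0.0941² + 0.1238² + 0.1139² + 0.1386² = 0.0071 + 0.0153 + 0.0141 + 0.0141 + 0.0071 + 0.0088 + 0.0153 + 0.0130 + 0.0192 = 0.1141.
To 2 decimal places, D = 0.11.

0.11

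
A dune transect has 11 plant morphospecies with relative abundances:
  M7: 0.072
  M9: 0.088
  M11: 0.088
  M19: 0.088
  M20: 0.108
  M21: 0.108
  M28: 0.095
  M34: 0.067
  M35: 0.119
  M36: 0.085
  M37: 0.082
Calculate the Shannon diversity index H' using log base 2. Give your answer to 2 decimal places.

Each pᵢ log₂ pᵢ term (working shown to 4 dp, full precision carried): 0.072×(-3.7959)=-0.2733, 0.088×(-3.5064)=-0.3086, 0.088×(-3.5064)=-0.3086, 0.088×(-3.5064)=-0.3086, 0.108×(-3.2109)=-0.3468, 0.108×(-3.2109)=-0.3468, 0.095×(-3.3959)=-0.3226, 0.067×(-3.8997)=-0.2613, 0.119×(-3.0710)=-0.3654, 0.085×(-3.5564)=-0.3023, 0.082×(-3.6082)=-0.2959.
Sum = -3.4400, so H' = 3.44.

3.44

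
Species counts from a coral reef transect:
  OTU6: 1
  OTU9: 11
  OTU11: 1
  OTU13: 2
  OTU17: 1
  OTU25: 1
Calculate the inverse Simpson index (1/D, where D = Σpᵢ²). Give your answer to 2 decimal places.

2.24

Total N = 1+11+1+2+1+1 = 17, so the proportions are 0.05882, 0.64706, 0.05882, 0.11765, 0.05882, 0.05882 (working shown to 5 dp, full precision carried).
D = 0.05882² + 0.64706² + 0.05882² + 0.11765² + 0.05882² + 0.05882² = 0.00346 + 0.41869 + 0.00346 + 0.01384 + 0.00346 + 0.00346 = 0.44637.
So 1/D = 2.2403, i.e. 2.24 to 2 decimal places.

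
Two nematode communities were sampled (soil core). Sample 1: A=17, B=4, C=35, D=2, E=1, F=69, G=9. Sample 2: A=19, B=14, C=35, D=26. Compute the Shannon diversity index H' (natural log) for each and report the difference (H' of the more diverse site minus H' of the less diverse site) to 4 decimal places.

Sample 1: N=137, proportions 0.124088, 0.029197, 0.255474, 0.014599, 0.007299, 0.50365, 0.065693, giving H' = 1.332670 (working shown to 6 dp, full precision carried).
Sample 2: N=94, proportions 0.202128, 0.148936, 0.37234, 0.276596, giving H' = 1.330116.
Difference = |1.332670 − 1.330116| = 0.002554, i.e. 0.0026 to 4 decimal places.

0.0026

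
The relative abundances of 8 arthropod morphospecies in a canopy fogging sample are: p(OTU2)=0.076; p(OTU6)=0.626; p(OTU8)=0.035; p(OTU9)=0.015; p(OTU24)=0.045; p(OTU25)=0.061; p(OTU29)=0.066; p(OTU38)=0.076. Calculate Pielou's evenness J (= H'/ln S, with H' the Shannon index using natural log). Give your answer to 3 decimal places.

0.652

H' = −Σ pᵢ ln pᵢ = −((-0.19585) + (-0.29322) + (-0.11733) + (-0.06300) + (-0.13955) + (-0.17061) + (-0.17939) + (-0.19585)) = 1.35481 (working shown to 5 dp, full precision carried).
With S = 8 species, ln S = 2.07944, so J = 1.35481/2.07944 = 0.65153, i.e. 0.652 to 3 decimal places.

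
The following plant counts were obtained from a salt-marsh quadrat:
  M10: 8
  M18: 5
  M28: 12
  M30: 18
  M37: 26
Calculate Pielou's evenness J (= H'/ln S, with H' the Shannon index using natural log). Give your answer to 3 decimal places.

0.909

Total N = 8+5+12+18+26 = 69, so the proportions are 0.11594, 0.07246, 0.17391, 0.26087, 0.37681 (working shown to 5 dp, full precision carried).
H' = −Σ pᵢ ln pᵢ = −((-0.24982) + (-0.19019) + (-0.30421) + (-0.35054) + (-0.36777)) = 1.46253.
With S = 5 species, ln S = 1.60944, so J = 1.46253/1.60944 = 0.90872, i.e. 0.909 to 3 decimal places.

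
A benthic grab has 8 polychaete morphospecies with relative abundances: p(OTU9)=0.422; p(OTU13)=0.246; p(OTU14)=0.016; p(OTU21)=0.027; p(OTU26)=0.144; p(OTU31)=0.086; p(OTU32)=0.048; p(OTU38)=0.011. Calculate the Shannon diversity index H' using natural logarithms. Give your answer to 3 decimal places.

Each pᵢ ln pᵢ term (working shown to 5 dp, full precision carried): 0.422×(-0.86275)=-0.36408, 0.246×(-1.40242)=-0.34500, 0.016×(-4.13517)=-0.06616, 0.027×(-3.61192)=-0.09752, 0.144×(-1.93794)=-0.27906, 0.086×(-2.45341)=-0.21099, 0.048×(-3.03655)=-0.14575, 0.011×(-4.50986)=-0.04961.
Sum = -1.55818, so H' = 1.558.

1.558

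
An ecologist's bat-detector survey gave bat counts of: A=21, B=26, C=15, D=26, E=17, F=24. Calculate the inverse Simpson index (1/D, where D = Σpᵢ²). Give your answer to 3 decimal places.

Total N = 21+26+15+26+17+24 = 129, so the proportions are 0.1627907, 0.2015504, 0.1162791, 0.2015504, 0.1317829, 0.1860465 (working shown to 7 dp, full precision carried).
D = 0.1627907² + 0.2015504² + 0.1162791² + 0.2015504² + 0.1317829² + 0.1860465² = 0.0265008 + 0.0406226 + 0.0135208 + 0.0406226 + 0.0173667 + 0.0346133 = 0.1732468.
So 1/D = 5.77211, i.e. 5.772 to 3 decimal places.

5.772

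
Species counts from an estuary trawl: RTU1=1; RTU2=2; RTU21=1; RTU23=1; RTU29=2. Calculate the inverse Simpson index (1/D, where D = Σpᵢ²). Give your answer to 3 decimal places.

4.455

Total N = 1+2+1+1+2 = 7, so the proportions are 0.1428571, 0.2857143, 0.1428571, 0.1428571, 0.2857143 (working shown to 7 dp, full precision carried).
D = 0.1428571² + 0.2857143² + 0.1428571² + 0.1428571² + 0.2857143² = 0.0204082 + 0.0816327 + 0.0204082 + 0.0204082 + 0.0816327 = 0.2244898.
So 1/D = 4.45455, i.e. 4.455 to 3 decimal places.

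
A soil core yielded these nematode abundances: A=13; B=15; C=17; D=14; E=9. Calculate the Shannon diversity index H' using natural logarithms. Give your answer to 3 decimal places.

1.589

Total N = 13+15+17+14+9 = 68, so the proportions are 0.19118, 0.22059, 0.25, 0.20588, 0.13235 (working shown to 5 dp, full precision carried).
Each pᵢ ln pᵢ term: 0.19118×(-1.65456)=-0.31631, 0.22059×(-1.51146)=-0.33341, 0.25×(-1.38629)=-0.34657, 0.20588×(-1.58045)=-0.32539, 0.13235×(-2.02228)=-0.26766.
Sum = -1.58934, so H' = 1.589.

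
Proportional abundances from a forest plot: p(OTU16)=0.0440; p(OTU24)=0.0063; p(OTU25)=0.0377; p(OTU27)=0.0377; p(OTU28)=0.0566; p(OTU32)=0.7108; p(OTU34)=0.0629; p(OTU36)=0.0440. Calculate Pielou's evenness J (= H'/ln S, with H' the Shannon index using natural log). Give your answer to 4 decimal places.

H' = −Σ pᵢ ln pᵢ = −((-0.137437) + (-0.031923) + (-0.123584) + (-0.123584) + (-0.162541) + (-0.242642) + (-0.173995) + (-0.137437)) = 1.133143 (working shown to 6 dp, full precision carried).
With S = 8 species, ln S = 2.079442, so J = 1.133143/2.079442 = 0.544926, i.e. 0.5449 to 4 decimal places.

0.5449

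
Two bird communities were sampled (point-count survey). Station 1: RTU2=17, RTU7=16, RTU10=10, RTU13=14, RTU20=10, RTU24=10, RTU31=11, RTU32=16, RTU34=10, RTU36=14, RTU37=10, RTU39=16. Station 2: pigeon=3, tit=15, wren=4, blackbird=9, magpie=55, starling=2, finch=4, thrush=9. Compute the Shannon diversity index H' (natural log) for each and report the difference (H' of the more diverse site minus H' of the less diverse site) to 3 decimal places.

0.978

Station 1: N=154, proportions 0.11039, 0.103896, 0.064935, 0.090909, 0.064935, 0.064935, 0.071429, 0.103896, 0.064935, 0.090909, 0.064935, 0.103896, giving H' = 2.461312 (working shown to 6 dp, full precision carried).
Station 2: N=101, proportions 0.029703, 0.148515, 0.039604, 0.089109, 0.544554, 0.019802, 0.039604, 0.089109, giving H' = 1.482976.
Difference = |2.461312 − 1.482976| = 0.978336, i.e. 0.978 to 3 decimal places.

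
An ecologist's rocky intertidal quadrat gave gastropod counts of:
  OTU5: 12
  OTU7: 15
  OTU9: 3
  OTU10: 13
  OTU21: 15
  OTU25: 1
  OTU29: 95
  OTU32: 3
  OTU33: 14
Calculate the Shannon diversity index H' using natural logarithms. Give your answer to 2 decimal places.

Total N = 12+15+3+13+15+1+95+3+14 = 171, so the proportions are 0.0702, 0.0877, 0.0175, 0.076, 0.0877, 0.0058, 0.5556, 0.0175, 0.0819 (working shown to 4 dp, full precision carried).
Each pᵢ ln pᵢ term: 0.0702×(-2.6568)=-0.1864, 0.0877×(-2.4336)=-0.2135, 0.0175×(-4.0431)=-0.0709, 0.076×(-2.5767)=-0.1959, 0.0877×(-2.4336)=-0.2135, 0.0058×(-5.1417)=-0.0301, 0.5556×(-0.5878)=-0.3265, 0.0175×(-4.0431)=-0.0709, 0.0819×(-2.5026)=-0.2049.
Sum = -1.5126, so H' = 1.51.

1.51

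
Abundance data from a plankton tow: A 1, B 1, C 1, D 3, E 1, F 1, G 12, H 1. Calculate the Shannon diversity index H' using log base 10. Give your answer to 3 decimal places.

0.637

Total N = 1+1+1+3+1+1+12+1 = 21, so the proportions are 0.04762, 0.04762, 0.04762, 0.14286, 0.04762, 0.04762, 0.57143, 0.04762 (working shown to 5 dp, full precision carried).
Each pᵢ log₁₀ pᵢ term: 0.04762×(-1.32222)=-0.06296, 0.04762×(-1.32222)=-0.06296, 0.04762×(-1.32222)=-0.06296, 0.14286×(-0.84510)=-0.12073, 0.04762×(-1.32222)=-0.06296, 0.04762×(-1.32222)=-0.06296, 0.57143×(-0.24304)=-0.13888, 0.04762×(-1.32222)=-0.06296.
Sum = -0.63738, so H' = 0.637.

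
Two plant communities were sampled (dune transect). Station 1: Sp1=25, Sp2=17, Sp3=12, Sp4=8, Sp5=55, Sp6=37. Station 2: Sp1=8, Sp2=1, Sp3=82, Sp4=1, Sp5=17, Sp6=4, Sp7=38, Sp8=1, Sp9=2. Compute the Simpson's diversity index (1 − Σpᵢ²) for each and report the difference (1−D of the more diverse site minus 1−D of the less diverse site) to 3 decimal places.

Station 1: N=154, proportions 0.1623377, 0.1103896, 0.0779221, 0.0519481, 0.3571429, 0.2402597, giving 1−D = 0.7674144 (working shown to 7 dp, full precision carried).
Station 2: N=154, proportions 0.0519481, 0.0064935, 0.5324675, 0.0064935, 0.1103896, 0.025974, 0.2467532, 0.0064935, 0.012987, giving 1−D = 0.6397369.
Difference = |0.7674144 − 0.6397369| = 0.1276775, i.e. 0.128 to 3 decimal places.

0.128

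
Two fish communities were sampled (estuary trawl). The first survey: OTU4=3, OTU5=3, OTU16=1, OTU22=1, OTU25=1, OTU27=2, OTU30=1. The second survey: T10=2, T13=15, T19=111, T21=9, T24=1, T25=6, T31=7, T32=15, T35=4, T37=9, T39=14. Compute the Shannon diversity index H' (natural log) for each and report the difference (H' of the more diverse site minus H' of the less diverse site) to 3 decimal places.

0.245

The first survey: N=12, proportions 0.25, 0.25, 0.08333, 0.08333, 0.08333, 0.16667, 0.08333, giving H' = 1.82008 (working shown to 5 dp, full precision carried).
The second survey: N=193, proportions 0.01036, 0.07772, 0.57513, 0.04663, 0.00518, 0.03109, 0.03627, 0.07772, 0.02073, 0.04663, 0.07254, giving H' = 1.57461.
Difference = |1.82008 − 1.57461| = 0.24547, i.e. 0.245 to 3 decimal places.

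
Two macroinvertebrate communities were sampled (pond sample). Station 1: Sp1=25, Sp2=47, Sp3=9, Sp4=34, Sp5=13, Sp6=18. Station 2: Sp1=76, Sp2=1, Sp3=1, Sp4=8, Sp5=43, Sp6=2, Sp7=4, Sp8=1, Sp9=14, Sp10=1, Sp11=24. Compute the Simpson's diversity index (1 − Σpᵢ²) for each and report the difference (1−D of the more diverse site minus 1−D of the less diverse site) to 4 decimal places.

0.0629

Station 1: N=146, proportions 0.1712328767, 0.3219178082, 0.0616438356, 0.2328767123, 0.0890410959, 0.1232876712, giving 1−D = 0.7858885344 (working shown to 10 dp, full precision carried).
Station 2: N=175, proportions 0.4342857143, 0.0057142857, 0.0057142857, 0.0457142857, 0.2457142857, 0.0114285714, 0.0228571429, 0.0057142857, 0.08, 0.0057142857, 0.1371428571, giving 1−D = 0.7229387755.
Difference = |0.7858885344 − 0.7229387755| = 0.0629497589, i.e. 0.0629 to 4 decimal places.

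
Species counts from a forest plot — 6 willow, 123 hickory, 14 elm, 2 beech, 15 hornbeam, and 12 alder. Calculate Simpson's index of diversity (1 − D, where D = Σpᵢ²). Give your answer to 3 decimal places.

0.468

Total N = 6+123+14+2+15+12 = 172, so the proportions are 0.03488, 0.71512, 0.0814, 0.01163, 0.08721, 0.06977 (working shown to 5 dp, full precision carried).
D = 0.03488² + 0.71512² + 0.0814² + 0.01163² + 0.08721² + 0.06977² = 0.00122 + 0.51139 + 0.00663 + 0.00014 + 0.00761 + 0.00487 = 0.53184.
So 1 − D = 0.46816, i.e. 0.468 to 3 decimal places.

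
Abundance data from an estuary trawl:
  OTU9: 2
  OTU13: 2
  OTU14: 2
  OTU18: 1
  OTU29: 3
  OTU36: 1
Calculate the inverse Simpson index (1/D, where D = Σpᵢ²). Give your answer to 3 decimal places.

Total N = 2+2+2+1+3+1 = 11, so the proportions are 0.1818182, 0.1818182, 0.1818182, 0.0909091, 0.2727273, 0.0909091 (working shown to 7 dp, full precision carried).
D = 0.1818182² + 0.1818182² + 0.1818182² + 0.0909091² + 0.2727273² + 0.0909091² = 0.0330579 + 0.0330579 + 0.0330579 + 0.0082645 + 0.0743802 + 0.0082645 = 0.1900826.
So 1/D = 5.26087, i.e. 5.261 to 3 decimal places.

5.261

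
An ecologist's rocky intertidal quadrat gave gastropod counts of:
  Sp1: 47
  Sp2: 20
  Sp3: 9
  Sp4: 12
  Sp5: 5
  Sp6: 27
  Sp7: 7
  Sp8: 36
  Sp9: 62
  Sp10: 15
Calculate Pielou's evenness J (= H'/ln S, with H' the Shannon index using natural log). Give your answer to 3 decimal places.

0.884

Total N = 47+20+9+12+5+27+7+36+62+15 = 240, so the proportions are 0.19583, 0.08333, 0.0375, 0.05, 0.02083, 0.1125, 0.02917, 0.15, 0.25833, 0.0625 (working shown to 5 dp, full precision carried).
H' = −Σ pᵢ ln pᵢ = −((-0.31930) + (-0.20708) + (-0.12313) + (-0.14979) + (-0.08065) + (-0.24579) + (-0.10310) + (-0.28457) + (-0.34966) + (-0.17329)) = 2.03634.
With S = 10 species, ln S = 2.30259, so J = 2.03634/2.30259 = 0.88437, i.e. 0.884 to 3 decimal places.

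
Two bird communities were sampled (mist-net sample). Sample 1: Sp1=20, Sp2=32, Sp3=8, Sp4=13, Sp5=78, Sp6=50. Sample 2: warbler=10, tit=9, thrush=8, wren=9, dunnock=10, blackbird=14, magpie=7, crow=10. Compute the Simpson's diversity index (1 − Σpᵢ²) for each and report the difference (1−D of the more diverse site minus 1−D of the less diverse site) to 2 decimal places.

0.12

Sample 1: N=201, proportions 0.099502, 0.159204, 0.039801, 0.064677, 0.38806, 0.248756, giving 1−D = 0.746516 (working shown to 6 dp, full precision carried).
Sample 2: N=77, proportions 0.12987, 0.116883, 0.103896, 0.116883, 0.12987, 0.181818, 0.090909, 0.12987, giving 1−D = 0.869961.
Difference = |0.746516 − 0.869961| = 0.123445, i.e. 0.12 to 2 decimal places.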